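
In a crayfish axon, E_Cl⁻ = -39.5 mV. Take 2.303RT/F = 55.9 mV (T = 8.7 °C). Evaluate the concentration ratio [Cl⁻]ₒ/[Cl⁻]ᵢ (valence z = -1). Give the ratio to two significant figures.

log₁₀([out]/[in]) = E·z/(55.9) = -39.5 × -1 / 55.9 = 0.7066
[out]/[in] = 10^(0.7066) = 5.089

5.1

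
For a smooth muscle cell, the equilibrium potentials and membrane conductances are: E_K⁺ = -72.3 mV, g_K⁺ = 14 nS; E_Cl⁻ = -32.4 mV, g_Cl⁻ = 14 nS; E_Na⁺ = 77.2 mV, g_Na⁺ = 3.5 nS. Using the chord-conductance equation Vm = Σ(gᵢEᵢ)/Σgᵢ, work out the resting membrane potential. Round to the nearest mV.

Σ gᵢEᵢ = 14·(-72.3) + 14·(-32.4) + 3.5·(77.2) = -1195.60
Σ gᵢ = 14 + 14 + 3.5 = 31.5
Vm = -1195.60 / 31.5 = -37.96 mV

-38 mV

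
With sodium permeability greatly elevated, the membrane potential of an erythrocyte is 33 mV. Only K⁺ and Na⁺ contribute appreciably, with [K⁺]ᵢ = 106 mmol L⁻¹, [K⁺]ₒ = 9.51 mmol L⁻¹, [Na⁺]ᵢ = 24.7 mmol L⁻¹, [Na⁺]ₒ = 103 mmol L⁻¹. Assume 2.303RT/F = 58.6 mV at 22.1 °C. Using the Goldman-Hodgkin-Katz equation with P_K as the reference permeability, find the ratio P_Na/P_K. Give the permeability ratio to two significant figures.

Let α = P_Na/P_K. GHK: Vm = 58.6·log₁₀[(Kₒ + α·Naₒ)/(Kᵢ + α·Naᵢ)].
10^(Vm/58.6) = 10^(33.0/58.6) = 3.6571
So 3.6571·(Kᵢ + α·Naᵢ) = Kₒ + α·Naₒ → α = (3.6571·106.0 − 9.51) / (103.0 − 3.6571·24.7)
α = (387.7 − 9.51) / (103.0 − 90.33) = 378.1/12.67 = 29.85

30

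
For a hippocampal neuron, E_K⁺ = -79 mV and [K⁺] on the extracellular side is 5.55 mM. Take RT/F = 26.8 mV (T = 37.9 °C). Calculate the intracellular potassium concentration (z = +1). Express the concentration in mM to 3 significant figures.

106 mM

Nernst: E = (26.8/1) · ln([out]/[in]), so ln([out]/[in]) = -79.0 × 1 / 26.8 = -2.9478.
[out]/[in] = e^(-2.9478) = 0.05246.
[in] = 5.55 / 0.05246 = 105.8 mM.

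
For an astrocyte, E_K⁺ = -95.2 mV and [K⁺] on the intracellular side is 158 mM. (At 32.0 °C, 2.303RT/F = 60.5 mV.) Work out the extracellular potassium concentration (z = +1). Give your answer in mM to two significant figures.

4.2 mM

Nernst: E = (60.5/1) · log₁₀([out]/[in]), so log₁₀([out]/[in]) = -95.2 × 1 / 60.5 = -1.5736.
[out]/[in] = 10^(-1.5736) = 0.0267.
[out] = 0.0267 × 158 = 4.218 mM.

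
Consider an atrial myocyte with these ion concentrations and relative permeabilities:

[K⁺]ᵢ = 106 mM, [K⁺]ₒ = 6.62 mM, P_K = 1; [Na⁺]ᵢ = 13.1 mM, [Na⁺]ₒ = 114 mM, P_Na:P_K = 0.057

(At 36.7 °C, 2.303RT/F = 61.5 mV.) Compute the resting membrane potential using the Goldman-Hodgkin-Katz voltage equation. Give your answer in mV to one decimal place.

Vm = 61.5 · log₁₀[(Σ P·[cation]ₒ + Σ P·[anion]ᵢ) / (Σ P·[cation]ᵢ + Σ P·[anion]ₒ)]
Numerator = 1×6.62 + 0.057×114 = 13.12
Denominator = 1×106 + 0.057×13.1 = 106.7
Vm = 61.5 · log₁₀(0.12289) = 61.5 × (-0.9105) = -55.99 mV

-56.0 mV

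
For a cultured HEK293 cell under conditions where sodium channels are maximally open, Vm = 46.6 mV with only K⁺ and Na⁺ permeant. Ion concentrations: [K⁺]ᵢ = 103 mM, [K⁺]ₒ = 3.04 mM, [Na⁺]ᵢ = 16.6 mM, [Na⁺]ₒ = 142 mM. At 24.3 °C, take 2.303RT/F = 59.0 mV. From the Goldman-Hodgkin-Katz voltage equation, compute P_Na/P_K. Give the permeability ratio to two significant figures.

Let α = P_Na/P_K. GHK: Vm = 59.0·log₁₀[(Kₒ + α·Naₒ)/(Kᵢ + α·Naᵢ)].
10^(Vm/59.0) = 10^(46.6/59.0) = 6.1635
So 6.1635·(Kᵢ + α·Naᵢ) = Kₒ + α·Naₒ → α = (6.1635·103.0 − 3.04) / (142.0 − 6.1635·16.6)
α = (634.8 − 3.04) / (142.0 − 102.3) = 631.8/39.69 = 15.92

16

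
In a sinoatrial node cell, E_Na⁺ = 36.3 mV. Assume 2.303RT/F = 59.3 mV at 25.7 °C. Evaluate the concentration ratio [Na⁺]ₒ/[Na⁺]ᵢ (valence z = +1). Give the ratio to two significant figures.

log₁₀([out]/[in]) = E·z/(59.3) = 36.3 × 1 / 59.3 = 0.6121
[out]/[in] = 10^(0.6121) = 4.094

4.1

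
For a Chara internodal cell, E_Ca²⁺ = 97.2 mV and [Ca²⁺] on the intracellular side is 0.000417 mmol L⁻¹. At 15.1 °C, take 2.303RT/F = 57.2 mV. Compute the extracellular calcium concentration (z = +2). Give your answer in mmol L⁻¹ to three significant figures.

1.04 mmol L⁻¹

Nernst: E = (57.2/2) · log₁₀([out]/[in]), so log₁₀([out]/[in]) = 97.2 × 2 / 57.2 = 3.3986.
[out]/[in] = 10^(3.3986) = 2504.
[out] = 2504 × 0.000417 = 1.044 mmol L⁻¹.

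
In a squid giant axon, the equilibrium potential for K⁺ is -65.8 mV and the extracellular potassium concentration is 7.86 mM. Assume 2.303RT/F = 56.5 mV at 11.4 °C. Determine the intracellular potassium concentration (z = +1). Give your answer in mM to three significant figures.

Nernst: E = (56.5/1) · log₁₀([out]/[in]), so log₁₀([out]/[in]) = -65.8 × 1 / 56.5 = -1.1646.
[out]/[in] = 10^(-1.1646) = 0.06845.
[in] = 7.86 / 0.06845 = 114.8 mM.

115 mM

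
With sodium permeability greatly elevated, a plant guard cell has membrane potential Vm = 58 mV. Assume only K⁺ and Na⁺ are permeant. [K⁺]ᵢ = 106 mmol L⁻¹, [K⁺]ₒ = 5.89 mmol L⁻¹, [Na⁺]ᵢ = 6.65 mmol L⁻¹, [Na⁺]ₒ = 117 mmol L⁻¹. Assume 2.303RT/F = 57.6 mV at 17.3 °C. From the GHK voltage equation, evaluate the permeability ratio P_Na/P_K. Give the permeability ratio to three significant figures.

Let α = P_Na/P_K. GHK: Vm = 57.6·log₁₀[(Kₒ + α·Naₒ)/(Kᵢ + α·Naᵢ)].
10^(Vm/57.6) = 10^(58.0/57.6) = 10.161
So 10.161·(Kᵢ + α·Naᵢ) = Kₒ + α·Naₒ → α = (10.161·106.0 − 5.89) / (117.0 − 10.161·6.65)
α = (1077 − 5.89) / (117.0 − 67.57) = 1071/49.43 = 21.67

21.7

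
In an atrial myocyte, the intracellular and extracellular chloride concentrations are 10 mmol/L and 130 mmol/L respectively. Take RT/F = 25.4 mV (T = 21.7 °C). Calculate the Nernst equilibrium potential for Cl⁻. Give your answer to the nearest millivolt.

-65 mV

E = (25.4/z) · ln([Cl⁻]_out/[Cl⁻]_in) with z = -1.
For an anion, dividing by z = -1 reverses the sign.
= (25.4/-1) · ln(130/10) = -25.40 · ln(13)
= -25.40 · (2.5649) = -65.15 mV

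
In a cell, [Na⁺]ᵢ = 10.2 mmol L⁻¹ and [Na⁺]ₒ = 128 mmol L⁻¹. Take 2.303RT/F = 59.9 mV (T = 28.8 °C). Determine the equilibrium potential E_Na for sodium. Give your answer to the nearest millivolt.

E = (59.9/z) · log₁₀([Na⁺]_out/[Na⁺]_in) with z = +1.
= (59.9/1) · log₁₀(128/10.2) = 59.90 · log₁₀(12.55)
= 59.90 · (1.0986) = 65.81 mV

66 mV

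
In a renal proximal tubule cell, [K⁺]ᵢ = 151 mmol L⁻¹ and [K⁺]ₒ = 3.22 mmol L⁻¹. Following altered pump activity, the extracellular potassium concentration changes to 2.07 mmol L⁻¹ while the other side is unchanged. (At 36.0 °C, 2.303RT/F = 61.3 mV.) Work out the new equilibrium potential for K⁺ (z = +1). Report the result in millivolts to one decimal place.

After the shift: [K⁺]_out = 2.07, [K⁺]_in = 151 mmol L⁻¹.
E_new = (61.3/1)·log₁₀(2.07/151) = 61.30 · (-1.8630) = -114.20 mV

-114.2 mV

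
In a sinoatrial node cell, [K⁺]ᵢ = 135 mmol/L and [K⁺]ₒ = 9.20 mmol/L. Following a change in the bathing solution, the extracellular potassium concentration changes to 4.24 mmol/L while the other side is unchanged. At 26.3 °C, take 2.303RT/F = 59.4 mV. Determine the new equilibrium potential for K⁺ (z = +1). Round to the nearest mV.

-89 mV

After the shift: [K⁺]_out = 4.24, [K⁺]_in = 135 mmol/L.
E_new = (59.4/1)·log₁₀(4.24/135) = 59.40 · (-1.5030) = -89.28 mV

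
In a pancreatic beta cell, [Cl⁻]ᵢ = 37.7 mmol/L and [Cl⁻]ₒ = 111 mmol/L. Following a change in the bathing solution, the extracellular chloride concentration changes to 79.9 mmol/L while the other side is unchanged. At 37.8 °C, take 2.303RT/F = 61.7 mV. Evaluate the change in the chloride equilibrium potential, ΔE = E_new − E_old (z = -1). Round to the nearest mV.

9 mV

E_old = (61.7/-1)·log₁₀(111/37.7) = -28.94 mV
E_new = (61.7/-1)·log₁₀(79.9/37.7) = -20.13 mV
ΔE = -20.13 − (-28.94) = 8.81 mV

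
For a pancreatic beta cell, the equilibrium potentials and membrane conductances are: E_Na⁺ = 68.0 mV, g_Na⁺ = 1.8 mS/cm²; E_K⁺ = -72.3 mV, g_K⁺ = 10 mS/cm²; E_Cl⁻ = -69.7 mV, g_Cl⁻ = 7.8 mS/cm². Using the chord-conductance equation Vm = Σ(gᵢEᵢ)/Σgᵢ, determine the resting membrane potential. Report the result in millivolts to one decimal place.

Σ gᵢEᵢ = 1.8·(68.0) + 10·(-72.3) + 7.8·(-69.7) = -1144.26
Σ gᵢ = 1.8 + 10 + 7.8 = 19.6
Vm = -1144.26 / 19.6 = -58.38 mV

-58.4 mV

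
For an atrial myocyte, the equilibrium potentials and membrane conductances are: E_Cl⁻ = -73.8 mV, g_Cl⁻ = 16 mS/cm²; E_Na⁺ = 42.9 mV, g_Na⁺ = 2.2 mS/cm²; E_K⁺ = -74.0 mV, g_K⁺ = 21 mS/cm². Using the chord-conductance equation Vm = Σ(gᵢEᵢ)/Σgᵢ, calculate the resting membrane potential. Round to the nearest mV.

-67 mV

Σ gᵢEᵢ = 16·(-73.8) + 2.2·(42.9) + 21·(-74.0) = -2640.42
Σ gᵢ = 16 + 2.2 + 21 = 39.2
Vm = -2640.42 / 39.2 = -67.36 mV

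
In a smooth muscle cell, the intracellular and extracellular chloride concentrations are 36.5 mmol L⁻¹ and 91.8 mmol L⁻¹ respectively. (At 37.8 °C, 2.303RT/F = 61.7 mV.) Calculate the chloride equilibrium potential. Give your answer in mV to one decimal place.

-24.7 mV

E = (61.7/z) · log₁₀([Cl⁻]_out/[Cl⁻]_in) with z = -1.
For an anion, dividing by z = -1 reverses the sign.
= (61.7/-1) · log₁₀(91.8/36.5) = -61.70 · log₁₀(2.515)
= -61.70 · (0.4005) = -24.71 mV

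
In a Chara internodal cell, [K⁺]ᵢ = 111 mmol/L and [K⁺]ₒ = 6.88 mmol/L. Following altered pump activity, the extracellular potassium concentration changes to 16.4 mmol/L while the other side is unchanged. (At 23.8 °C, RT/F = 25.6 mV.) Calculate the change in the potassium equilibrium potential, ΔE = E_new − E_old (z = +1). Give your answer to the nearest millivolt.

E_old = (25.6/1)·ln(6.88/111) = -71.19 mV
E_new = (25.6/1)·ln(16.4/111) = -48.95 mV
ΔE = -48.95 − (-71.19) = 22.24 mV

22 mV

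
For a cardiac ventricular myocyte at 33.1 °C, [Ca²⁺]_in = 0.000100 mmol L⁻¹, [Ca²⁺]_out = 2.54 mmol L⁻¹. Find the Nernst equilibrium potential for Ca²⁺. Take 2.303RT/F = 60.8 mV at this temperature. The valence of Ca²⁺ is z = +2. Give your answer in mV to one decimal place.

E = (60.8/z) · log₁₀([Ca²⁺]_out/[Ca²⁺]_in) with z = +2.
= (60.8/2) · log₁₀(2.54/0.000100) = 30.40 · log₁₀(2.54e+04)
= 30.40 · (4.4048) = 133.91 mV

133.9 mV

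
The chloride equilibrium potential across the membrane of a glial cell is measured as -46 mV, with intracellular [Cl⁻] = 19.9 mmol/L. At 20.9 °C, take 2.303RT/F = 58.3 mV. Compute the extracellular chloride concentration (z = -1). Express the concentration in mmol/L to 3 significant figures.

Nernst: E = (58.3/-1) · log₁₀([out]/[in]), so log₁₀([out]/[in]) = -46.0 × -1 / 58.3 = 0.7890.
[out]/[in] = 10^(0.7890) = 6.152.
[out] = 6.152 × 19.9 = 122.4 mmol/L.

122 mmol/L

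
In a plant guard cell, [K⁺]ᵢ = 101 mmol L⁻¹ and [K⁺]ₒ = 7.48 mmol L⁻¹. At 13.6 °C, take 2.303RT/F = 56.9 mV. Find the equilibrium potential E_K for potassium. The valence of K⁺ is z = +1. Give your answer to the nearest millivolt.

-64 mV

E = (56.9/z) · log₁₀([K⁺]_out/[K⁺]_in) with z = +1.
= (56.9/1) · log₁₀(7.48/101) = 56.90 · log₁₀(0.07406)
= 56.90 · (-1.1304) = -64.32 mV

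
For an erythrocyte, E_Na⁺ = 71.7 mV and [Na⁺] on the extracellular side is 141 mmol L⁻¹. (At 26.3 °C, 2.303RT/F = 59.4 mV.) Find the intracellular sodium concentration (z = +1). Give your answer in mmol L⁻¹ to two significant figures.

8.8 mmol L⁻¹

Nernst: E = (59.4/1) · log₁₀([out]/[in]), so log₁₀([out]/[in]) = 71.7 × 1 / 59.4 = 1.2071.
[out]/[in] = 10^(1.2071) = 16.11.
[in] = 141 / 16.11 = 8.753 mmol L⁻¹.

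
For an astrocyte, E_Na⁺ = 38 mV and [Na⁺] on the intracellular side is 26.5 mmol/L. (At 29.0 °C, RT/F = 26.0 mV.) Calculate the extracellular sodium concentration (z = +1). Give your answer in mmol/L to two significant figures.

Nernst: E = (26.0/1) · ln([out]/[in]), so ln([out]/[in]) = 38.0 × 1 / 26.0 = 1.4615.
[out]/[in] = e^(1.4615) = 4.313.
[out] = 4.313 × 26.5 = 114.3 mmol/L.

110 mmol/L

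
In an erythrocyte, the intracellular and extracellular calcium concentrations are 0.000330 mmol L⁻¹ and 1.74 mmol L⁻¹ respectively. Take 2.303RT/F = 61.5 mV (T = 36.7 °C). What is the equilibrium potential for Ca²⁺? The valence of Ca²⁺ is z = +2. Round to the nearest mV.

114 mV

E = (61.5/z) · log₁₀([Ca²⁺]_out/[Ca²⁺]_in) with z = +2.
= (61.5/2) · log₁₀(1.74/0.000330) = 30.75 · log₁₀(5273)
= 30.75 · (3.7220) = 114.45 mV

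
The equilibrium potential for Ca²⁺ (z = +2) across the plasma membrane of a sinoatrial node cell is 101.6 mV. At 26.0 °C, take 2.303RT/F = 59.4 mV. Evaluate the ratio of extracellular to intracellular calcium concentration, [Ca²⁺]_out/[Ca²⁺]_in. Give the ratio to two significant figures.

2600

log₁₀([out]/[in]) = E·z/(59.4) = 101.6 × 2 / 59.4 = 3.4209
[out]/[in] = 10^(3.4209) = 2636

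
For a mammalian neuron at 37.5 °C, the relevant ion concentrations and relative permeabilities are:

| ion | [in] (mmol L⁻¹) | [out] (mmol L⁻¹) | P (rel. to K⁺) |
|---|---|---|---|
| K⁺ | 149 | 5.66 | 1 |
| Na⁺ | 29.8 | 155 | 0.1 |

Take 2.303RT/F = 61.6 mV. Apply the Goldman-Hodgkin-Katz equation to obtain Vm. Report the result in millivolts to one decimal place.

-52.7 mV

Vm = 61.6 · log₁₀[(Σ P·[cation]ₒ + Σ P·[anion]ᵢ) / (Σ P·[cation]ᵢ + Σ P·[anion]ₒ)]
Numerator = 1×5.66 + 0.1×155 = 21.16
Denominator = 1×149 + 0.1×29.8 = 152
Vm = 61.6 · log₁₀(0.13923) = 61.6 × (-0.8563) = -52.75 mV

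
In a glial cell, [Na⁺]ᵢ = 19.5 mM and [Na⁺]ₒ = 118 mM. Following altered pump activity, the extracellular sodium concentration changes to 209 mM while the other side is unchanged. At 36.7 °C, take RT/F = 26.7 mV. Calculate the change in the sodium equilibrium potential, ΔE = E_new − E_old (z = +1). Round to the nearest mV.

E_old = (26.7/1)·ln(118/19.5) = 48.07 mV
E_new = (26.7/1)·ln(209/19.5) = 63.33 mV
ΔE = 63.33 − (48.07) = 15.26 mV

15 mV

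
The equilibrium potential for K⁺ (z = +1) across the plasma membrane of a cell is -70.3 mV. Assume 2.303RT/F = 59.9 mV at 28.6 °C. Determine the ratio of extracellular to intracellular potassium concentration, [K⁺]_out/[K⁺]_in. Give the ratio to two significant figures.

0.067

log₁₀([out]/[in]) = E·z/(59.9) = -70.3 × 1 / 59.9 = -1.1736
[out]/[in] = 10^(-1.1736) = 0.06705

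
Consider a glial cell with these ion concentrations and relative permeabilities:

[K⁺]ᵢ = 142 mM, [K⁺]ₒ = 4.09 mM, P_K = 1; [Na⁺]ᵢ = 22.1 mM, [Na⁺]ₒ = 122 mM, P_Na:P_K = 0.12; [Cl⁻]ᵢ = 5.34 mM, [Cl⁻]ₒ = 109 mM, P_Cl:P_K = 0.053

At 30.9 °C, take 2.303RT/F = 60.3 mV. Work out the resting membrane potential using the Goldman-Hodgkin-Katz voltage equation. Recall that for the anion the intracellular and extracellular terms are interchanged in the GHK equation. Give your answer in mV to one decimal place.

-54.2 mV

Vm = 60.3 · log₁₀[(Σ P·[cation]ₒ + Σ P·[anion]ᵢ) / (Σ P·[cation]ᵢ + Σ P·[anion]ₒ)]
Numerator = 1×4.09 + 0.12×122 + 0.053×5.34 = 19.01
Denominator = 1×142 + 0.12×22.1 + 0.053×109 = 150.4
Vm = 60.3 · log₁₀(0.12639) = 60.3 × (-0.8983) = -54.17 mV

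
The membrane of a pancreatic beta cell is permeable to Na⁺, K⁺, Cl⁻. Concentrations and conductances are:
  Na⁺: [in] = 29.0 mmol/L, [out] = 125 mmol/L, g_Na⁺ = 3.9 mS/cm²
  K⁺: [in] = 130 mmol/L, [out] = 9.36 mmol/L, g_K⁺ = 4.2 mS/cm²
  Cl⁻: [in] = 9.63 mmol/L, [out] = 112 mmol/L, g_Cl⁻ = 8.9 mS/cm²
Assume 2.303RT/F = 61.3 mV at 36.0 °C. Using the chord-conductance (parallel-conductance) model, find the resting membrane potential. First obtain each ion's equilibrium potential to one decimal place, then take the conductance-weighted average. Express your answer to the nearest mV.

-43 mV

E_Na⁺ = (61.3/1)·log₁₀(125/29.0) = 38.9 mV
E_K⁺ = (61.3/1)·log₁₀(9.36/130) = -70.0 mV
E_Cl⁻ = (61.3/-1)·log₁₀(112/9.63) = -65.3 mV
Vm = (Σ gᵢEᵢ)/(Σ gᵢ) = (3.9·38.9 + 4.2·-70.0 + 8.9·-65.3) / (3.9 + 4.2 + 8.9)
= -723.46 / 17 = -42.56 mV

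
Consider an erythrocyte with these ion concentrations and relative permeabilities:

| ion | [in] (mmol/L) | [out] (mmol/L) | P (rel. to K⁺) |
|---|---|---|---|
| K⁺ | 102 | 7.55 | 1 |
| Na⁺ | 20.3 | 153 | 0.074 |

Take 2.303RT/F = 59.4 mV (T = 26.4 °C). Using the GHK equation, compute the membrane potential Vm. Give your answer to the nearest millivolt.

Vm = 59.4 · log₁₀[(Σ P·[cation]ₒ + Σ P·[anion]ᵢ) / (Σ P·[cation]ᵢ + Σ P·[anion]ₒ)]
Numerator = 1×7.55 + 0.074×153 = 18.87
Denominator = 1×102 + 0.074×20.3 = 103.5
Vm = 59.4 · log₁₀(0.18233) = 59.4 × (-0.7391) = -43.90 mV

-44 mV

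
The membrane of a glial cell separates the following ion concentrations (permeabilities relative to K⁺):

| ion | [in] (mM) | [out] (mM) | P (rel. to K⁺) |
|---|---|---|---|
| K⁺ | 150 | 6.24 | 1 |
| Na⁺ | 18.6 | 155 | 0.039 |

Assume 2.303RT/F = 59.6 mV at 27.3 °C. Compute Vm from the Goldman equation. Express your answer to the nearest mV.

-65 mV

Vm = 59.6 · log₁₀[(Σ P·[cation]ₒ + Σ P·[anion]ᵢ) / (Σ P·[cation]ᵢ + Σ P·[anion]ₒ)]
Numerator = 1×6.24 + 0.039×155 = 12.29
Denominator = 1×150 + 0.039×18.6 = 150.7
Vm = 59.6 · log₁₀(0.081506) = 59.6 × (-1.0888) = -64.89 mV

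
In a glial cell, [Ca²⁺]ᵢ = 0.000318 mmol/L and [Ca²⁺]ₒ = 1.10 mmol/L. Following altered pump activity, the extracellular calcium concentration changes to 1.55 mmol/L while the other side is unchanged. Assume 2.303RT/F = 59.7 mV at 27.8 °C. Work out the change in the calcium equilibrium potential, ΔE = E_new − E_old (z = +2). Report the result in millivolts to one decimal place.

4.4 mV

E_old = (59.7/2)·log₁₀(1.10/0.000318) = 105.64 mV
E_new = (59.7/2)·log₁₀(1.55/0.000318) = 110.08 mV
ΔE = 110.08 − (105.64) = 4.45 mV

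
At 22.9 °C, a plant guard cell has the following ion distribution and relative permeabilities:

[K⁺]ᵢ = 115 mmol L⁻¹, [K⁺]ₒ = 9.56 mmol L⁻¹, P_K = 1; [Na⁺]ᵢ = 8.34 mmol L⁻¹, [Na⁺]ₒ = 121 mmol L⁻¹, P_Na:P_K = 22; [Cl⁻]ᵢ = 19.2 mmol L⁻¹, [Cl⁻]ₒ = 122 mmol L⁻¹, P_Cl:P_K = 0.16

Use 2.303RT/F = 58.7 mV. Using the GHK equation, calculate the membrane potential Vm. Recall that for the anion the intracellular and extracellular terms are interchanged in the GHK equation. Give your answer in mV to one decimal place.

Vm = 58.7 · log₁₀[(Σ P·[cation]ₒ + Σ P·[anion]ᵢ) / (Σ P·[cation]ᵢ + Σ P·[anion]ₒ)]
Numerator = 1×9.56 + 22×121 + 0.16×19.2 = 2675
Denominator = 1×115 + 22×8.34 + 0.16×122 = 318
Vm = 58.7 · log₁₀(8.4108) = 58.7 × (0.9248) = 54.29 mV

54.3 mV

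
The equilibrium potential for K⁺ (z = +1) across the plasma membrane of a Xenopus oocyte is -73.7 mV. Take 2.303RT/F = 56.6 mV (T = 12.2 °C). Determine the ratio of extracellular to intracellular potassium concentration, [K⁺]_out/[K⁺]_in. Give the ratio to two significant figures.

0.050

log₁₀([out]/[in]) = E·z/(56.6) = -73.7 × 1 / 56.6 = -1.3021
[out]/[in] = 10^(-1.3021) = 0.04987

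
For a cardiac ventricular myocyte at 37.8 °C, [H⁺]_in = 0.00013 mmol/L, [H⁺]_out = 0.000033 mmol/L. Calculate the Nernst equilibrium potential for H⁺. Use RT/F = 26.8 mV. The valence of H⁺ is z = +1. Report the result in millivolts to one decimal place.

E = (26.8/z) · ln([H⁺]_out/[H⁺]_in) with z = +1.
= (26.8/1) · ln(0.000033/0.00013) = 26.80 · ln(0.2538)
= 26.80 · (-1.3710) = -36.74 mV

-36.7 mV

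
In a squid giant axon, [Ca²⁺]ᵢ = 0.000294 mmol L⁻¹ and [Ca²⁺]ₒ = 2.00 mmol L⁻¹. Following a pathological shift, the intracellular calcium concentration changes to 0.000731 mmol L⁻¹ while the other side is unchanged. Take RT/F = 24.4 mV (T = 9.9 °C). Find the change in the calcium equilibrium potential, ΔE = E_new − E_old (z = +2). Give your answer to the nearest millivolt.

-11 mV

E_old = (24.4/2)·ln(2.00/0.000294) = 107.67 mV
E_new = (24.4/2)·ln(2.00/0.000731) = 96.55 mV
ΔE = 96.55 − (107.67) = -11.11 mV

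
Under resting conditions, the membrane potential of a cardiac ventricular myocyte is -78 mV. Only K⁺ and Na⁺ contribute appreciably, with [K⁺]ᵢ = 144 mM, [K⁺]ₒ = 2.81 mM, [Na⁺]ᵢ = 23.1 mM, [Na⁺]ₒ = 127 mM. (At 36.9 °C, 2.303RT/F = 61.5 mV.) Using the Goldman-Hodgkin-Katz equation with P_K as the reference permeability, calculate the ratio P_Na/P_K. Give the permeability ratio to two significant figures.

Let α = P_Na/P_K. GHK: Vm = 61.5·log₁₀[(Kₒ + α·Naₒ)/(Kᵢ + α·Naᵢ)].
10^(Vm/61.5) = 10^(-78.0/61.5) = 0.053915
So 0.053915·(Kᵢ + α·Naᵢ) = Kₒ + α·Naₒ → α = (0.053915·144.0 − 2.81) / (127.0 − 0.053915·23.1)
α = (7.764 − 2.81) / (127.0 − 1.245) = 4.954/125.8 = 0.03939

0.039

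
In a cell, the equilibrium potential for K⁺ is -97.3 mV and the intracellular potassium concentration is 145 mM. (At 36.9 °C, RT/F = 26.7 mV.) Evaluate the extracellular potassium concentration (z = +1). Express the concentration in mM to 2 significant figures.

3.8 mM

Nernst: E = (26.7/1) · ln([out]/[in]), so ln([out]/[in]) = -97.3 × 1 / 26.7 = -3.6442.
[out]/[in] = e^(-3.6442) = 0.02614.
[out] = 0.02614 × 145 = 3.791 mM.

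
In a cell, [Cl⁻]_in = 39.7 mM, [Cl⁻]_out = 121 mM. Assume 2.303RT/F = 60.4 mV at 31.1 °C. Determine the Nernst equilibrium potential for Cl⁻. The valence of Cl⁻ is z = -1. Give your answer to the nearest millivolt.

E = (60.4/z) · log₁₀([Cl⁻]_out/[Cl⁻]_in) with z = -1.
For an anion, dividing by z = -1 reverses the sign.
= (60.4/-1) · log₁₀(121/39.7) = -60.40 · log₁₀(3.048)
= -60.40 · (0.4840) = -29.23 mV

-29 mV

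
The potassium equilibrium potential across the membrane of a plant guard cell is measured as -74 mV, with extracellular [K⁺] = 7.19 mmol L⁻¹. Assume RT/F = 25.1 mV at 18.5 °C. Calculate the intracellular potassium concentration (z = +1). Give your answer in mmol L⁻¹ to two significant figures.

Nernst: E = (25.1/1) · ln([out]/[in]), so ln([out]/[in]) = -74.0 × 1 / 25.1 = -2.9482.
[out]/[in] = e^(-2.9482) = 0.05243.
[in] = 7.19 / 0.05243 = 137.1 mmol L⁻¹.

140 mmol L⁻¹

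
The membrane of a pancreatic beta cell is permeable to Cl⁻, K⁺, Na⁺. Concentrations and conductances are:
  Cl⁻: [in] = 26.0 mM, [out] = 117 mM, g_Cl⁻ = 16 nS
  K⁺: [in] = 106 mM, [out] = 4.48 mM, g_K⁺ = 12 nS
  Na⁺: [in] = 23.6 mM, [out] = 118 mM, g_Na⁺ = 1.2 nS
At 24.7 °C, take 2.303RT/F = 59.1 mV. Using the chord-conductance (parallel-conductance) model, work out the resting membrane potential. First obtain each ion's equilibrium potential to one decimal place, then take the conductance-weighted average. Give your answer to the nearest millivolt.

E_Cl⁻ = (59.1/-1)·log₁₀(117/26.0) = -38.6 mV
E_K⁺ = (59.1/1)·log₁₀(4.48/106) = -81.2 mV
E_Na⁺ = (59.1/1)·log₁₀(118/23.6) = 41.3 mV
Vm = (Σ gᵢEᵢ)/(Σ gᵢ) = (16·-38.6 + 12·-81.2 + 1.2·41.3) / (16 + 12 + 1.2)
= -1542.44 / 29.2 = -52.82 mV

-53 mV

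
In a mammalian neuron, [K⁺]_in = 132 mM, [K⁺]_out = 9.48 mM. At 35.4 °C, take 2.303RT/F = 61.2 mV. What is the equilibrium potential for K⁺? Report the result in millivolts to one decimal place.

E = (61.2/z) · log₁₀([K⁺]_out/[K⁺]_in) with z = +1.
= (61.2/1) · log₁₀(9.48/132) = 61.20 · log₁₀(0.07182)
= 61.20 · (-1.1438) = -70.00 mV

-70.0 mV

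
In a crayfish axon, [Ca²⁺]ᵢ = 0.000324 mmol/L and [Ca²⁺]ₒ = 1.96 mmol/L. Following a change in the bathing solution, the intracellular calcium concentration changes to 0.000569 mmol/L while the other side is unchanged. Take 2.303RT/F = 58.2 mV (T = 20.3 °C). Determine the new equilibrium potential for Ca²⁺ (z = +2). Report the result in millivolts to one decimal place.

102.9 mV

After the shift: [Ca²⁺]_out = 1.96, [Ca²⁺]_in = 0.000569 mmol/L.
E_new = (58.2/2)·log₁₀(1.96/0.000569) = 29.10 · (3.5371) = 102.93 mV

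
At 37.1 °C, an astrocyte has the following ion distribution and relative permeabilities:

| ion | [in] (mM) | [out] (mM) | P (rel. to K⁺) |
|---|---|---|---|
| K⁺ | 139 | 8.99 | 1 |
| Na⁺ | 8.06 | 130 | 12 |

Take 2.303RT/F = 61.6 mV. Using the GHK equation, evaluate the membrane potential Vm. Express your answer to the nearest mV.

51 mV

Vm = 61.6 · log₁₀[(Σ P·[cation]ₒ + Σ P·[anion]ᵢ) / (Σ P·[cation]ᵢ + Σ P·[anion]ₒ)]
Numerator = 1×8.99 + 12×130 = 1569
Denominator = 1×139 + 12×8.06 = 235.7
Vm = 61.6 · log₁₀(6.6562) = 61.6 × (0.8232) = 50.71 mV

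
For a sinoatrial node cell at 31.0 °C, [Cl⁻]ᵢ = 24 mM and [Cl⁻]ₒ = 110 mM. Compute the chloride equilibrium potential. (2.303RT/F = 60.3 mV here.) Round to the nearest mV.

E = (60.3/z) · log₁₀([Cl⁻]_out/[Cl⁻]_in) with z = -1.
For an anion, dividing by z = -1 reverses the sign.
= (60.3/-1) · log₁₀(110/24) = -60.30 · log₁₀(4.583)
= -60.30 · (0.6612) = -39.87 mV

-40 mV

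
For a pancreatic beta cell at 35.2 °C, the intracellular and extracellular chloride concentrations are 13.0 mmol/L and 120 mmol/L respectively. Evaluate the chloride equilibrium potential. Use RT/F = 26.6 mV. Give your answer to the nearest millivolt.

-59 mV

E = (26.6/z) · ln([Cl⁻]_out/[Cl⁻]_in) with z = -1.
For an anion, dividing by z = -1 reverses the sign.
= (26.6/-1) · ln(120/13.0) = -26.60 · ln(9.231)
= -26.60 · (2.2225) = -59.12 mV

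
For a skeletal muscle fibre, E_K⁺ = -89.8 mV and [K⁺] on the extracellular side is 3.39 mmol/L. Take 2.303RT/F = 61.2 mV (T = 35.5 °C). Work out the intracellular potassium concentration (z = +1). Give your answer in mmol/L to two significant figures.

Nernst: E = (61.2/1) · log₁₀([out]/[in]), so log₁₀([out]/[in]) = -89.8 × 1 / 61.2 = -1.4673.
[out]/[in] = 10^(-1.4673) = 0.03409.
[in] = 3.39 / 0.03409 = 99.43 mmol/L.

99 mmol/L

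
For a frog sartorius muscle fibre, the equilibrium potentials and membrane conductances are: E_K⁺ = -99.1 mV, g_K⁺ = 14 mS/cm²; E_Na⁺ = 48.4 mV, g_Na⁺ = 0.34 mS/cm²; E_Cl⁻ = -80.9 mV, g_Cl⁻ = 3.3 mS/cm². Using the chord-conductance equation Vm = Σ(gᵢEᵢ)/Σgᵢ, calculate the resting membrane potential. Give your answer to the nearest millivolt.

-93 mV

Σ gᵢEᵢ = 14·(-99.1) + 0.34·(48.4) + 3.3·(-80.9) = -1637.91
Σ gᵢ = 14 + 0.34 + 3.3 = 17.64
Vm = -1637.91 / 17.64 = -92.85 mV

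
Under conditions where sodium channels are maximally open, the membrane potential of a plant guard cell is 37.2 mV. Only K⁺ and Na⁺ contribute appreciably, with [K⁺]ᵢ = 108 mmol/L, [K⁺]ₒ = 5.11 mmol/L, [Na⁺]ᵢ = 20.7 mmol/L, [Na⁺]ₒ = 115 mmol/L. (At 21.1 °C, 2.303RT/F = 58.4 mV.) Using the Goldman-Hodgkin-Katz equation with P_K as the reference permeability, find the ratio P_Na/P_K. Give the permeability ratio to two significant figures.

Let α = P_Na/P_K. GHK: Vm = 58.4·log₁₀[(Kₒ + α·Naₒ)/(Kᵢ + α·Naᵢ)].
10^(Vm/58.4) = 10^(37.2/58.4) = 4.335
So 4.335·(Kᵢ + α·Naᵢ) = Kₒ + α·Naₒ → α = (4.335·108.0 − 5.11) / (115.0 − 4.335·20.7)
α = (468.2 − 5.11) / (115.0 − 89.73) = 463.1/25.27 = 18.33

18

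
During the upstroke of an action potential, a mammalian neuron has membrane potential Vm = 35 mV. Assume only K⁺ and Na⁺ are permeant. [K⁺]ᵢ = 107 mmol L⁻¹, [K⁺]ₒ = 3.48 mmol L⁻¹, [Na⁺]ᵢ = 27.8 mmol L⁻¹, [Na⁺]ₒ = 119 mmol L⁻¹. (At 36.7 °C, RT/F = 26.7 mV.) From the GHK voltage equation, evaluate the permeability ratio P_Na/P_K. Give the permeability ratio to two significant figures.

25

Let α = P_Na/P_K. GHK: Vm = 26.7·ln[(Kₒ + α·Naₒ)/(Kᵢ + α·Naᵢ)].
e^(Vm/26.7) = e^(35.0/26.7) = 3.7094
So 3.7094·(Kᵢ + α·Naᵢ) = Kₒ + α·Naₒ → α = (3.7094·107.0 − 3.48) / (119.0 − 3.7094·27.8)
α = (396.9 − 3.48) / (119.0 − 103.1) = 393.4/15.88 = 24.78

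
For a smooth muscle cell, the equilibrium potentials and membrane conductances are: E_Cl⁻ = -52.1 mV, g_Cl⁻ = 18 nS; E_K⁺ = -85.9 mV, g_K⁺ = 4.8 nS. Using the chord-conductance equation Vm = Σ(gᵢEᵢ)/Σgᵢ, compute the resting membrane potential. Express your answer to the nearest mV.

-59 mV

Σ gᵢEᵢ = 18·(-52.1) + 4.8·(-85.9) = -1350.12
Σ gᵢ = 18 + 4.8 = 22.8
Vm = -1350.12 / 22.8 = -59.22 mV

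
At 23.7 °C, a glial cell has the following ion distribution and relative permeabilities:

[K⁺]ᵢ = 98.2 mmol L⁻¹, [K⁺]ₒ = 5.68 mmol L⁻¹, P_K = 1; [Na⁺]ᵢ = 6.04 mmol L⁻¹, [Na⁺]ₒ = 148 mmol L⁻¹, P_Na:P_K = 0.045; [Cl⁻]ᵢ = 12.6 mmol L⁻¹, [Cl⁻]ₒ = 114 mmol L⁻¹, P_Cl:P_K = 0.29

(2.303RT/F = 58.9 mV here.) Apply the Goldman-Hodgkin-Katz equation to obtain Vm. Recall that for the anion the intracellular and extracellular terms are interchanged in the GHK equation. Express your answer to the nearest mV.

Vm = 58.9 · log₁₀[(Σ P·[cation]ₒ + Σ P·[anion]ᵢ) / (Σ P·[cation]ᵢ + Σ P·[anion]ₒ)]
Numerator = 1×5.68 + 0.045×148 + 0.29×12.6 = 15.99
Denominator = 1×98.2 + 0.045×6.04 + 0.29×114 = 131.5
Vm = 58.9 · log₁₀(0.1216) = 58.9 × (-0.9151) = -53.90 mV

-54 mV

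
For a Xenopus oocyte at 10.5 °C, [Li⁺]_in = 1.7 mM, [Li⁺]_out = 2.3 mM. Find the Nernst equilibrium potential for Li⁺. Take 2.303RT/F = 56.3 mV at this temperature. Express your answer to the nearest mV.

7 mV

E = (56.3/z) · log₁₀([Li⁺]_out/[Li⁺]_in) with z = +1.
= (56.3/1) · log₁₀(2.3/1.7) = 56.30 · log₁₀(1.353)
= 56.30 · (0.1313) = 7.39 mV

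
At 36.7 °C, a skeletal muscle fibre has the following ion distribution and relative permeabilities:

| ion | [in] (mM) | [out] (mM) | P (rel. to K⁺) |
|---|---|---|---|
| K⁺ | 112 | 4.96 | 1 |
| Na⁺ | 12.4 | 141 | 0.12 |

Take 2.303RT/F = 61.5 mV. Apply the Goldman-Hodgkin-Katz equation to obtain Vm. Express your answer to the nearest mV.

Vm = 61.5 · log₁₀[(Σ P·[cation]ₒ + Σ P·[anion]ᵢ) / (Σ P·[cation]ᵢ + Σ P·[anion]ₒ)]
Numerator = 1×4.96 + 0.12×141 = 21.88
Denominator = 1×112 + 0.12×12.4 = 113.5
Vm = 61.5 · log₁₀(0.1928) = 61.5 × (-0.7149) = -43.97 mV

-44 mV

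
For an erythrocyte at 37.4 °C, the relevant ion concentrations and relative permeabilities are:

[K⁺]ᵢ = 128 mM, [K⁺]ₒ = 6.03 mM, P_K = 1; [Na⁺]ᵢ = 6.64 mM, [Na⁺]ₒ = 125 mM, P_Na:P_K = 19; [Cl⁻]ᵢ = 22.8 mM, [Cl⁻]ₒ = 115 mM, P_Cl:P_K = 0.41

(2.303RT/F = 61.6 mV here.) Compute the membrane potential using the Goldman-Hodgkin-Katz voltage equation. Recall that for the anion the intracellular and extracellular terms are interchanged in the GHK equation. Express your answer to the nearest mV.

55 mV

Vm = 61.6 · log₁₀[(Σ P·[cation]ₒ + Σ P·[anion]ᵢ) / (Σ P·[cation]ᵢ + Σ P·[anion]ₒ)]
Numerator = 1×6.03 + 19×125 + 0.41×22.8 = 2390
Denominator = 1×128 + 19×6.64 + 0.41×115 = 301.3
Vm = 61.6 · log₁₀(7.9333) = 61.6 × (0.8995) = 55.41 mV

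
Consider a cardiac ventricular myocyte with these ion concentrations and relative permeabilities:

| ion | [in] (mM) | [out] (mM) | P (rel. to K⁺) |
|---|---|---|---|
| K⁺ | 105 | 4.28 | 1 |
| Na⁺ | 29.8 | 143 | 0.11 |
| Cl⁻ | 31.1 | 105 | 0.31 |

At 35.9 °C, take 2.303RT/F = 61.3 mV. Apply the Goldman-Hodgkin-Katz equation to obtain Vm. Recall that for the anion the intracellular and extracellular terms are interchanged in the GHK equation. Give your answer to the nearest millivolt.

-41 mV

Vm = 61.3 · log₁₀[(Σ P·[cation]ₒ + Σ P·[anion]ᵢ) / (Σ P·[cation]ᵢ + Σ P·[anion]ₒ)]
Numerator = 1×4.28 + 0.11×143 + 0.31×31.1 = 29.65
Denominator = 1×105 + 0.11×29.8 + 0.31×105 = 140.8
Vm = 61.3 · log₁₀(0.21055) = 61.3 × (-0.6766) = -41.48 mV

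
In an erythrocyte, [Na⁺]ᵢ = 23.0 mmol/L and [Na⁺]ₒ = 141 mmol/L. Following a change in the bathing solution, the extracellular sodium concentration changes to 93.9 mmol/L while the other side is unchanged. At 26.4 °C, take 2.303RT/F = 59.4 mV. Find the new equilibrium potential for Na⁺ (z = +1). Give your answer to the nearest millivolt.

After the shift: [Na⁺]_out = 93.9, [Na⁺]_in = 23.0 mmol/L.
E_new = (59.4/1)·log₁₀(93.9/23.0) = 59.40 · (0.6109) = 36.29 mV

36 mV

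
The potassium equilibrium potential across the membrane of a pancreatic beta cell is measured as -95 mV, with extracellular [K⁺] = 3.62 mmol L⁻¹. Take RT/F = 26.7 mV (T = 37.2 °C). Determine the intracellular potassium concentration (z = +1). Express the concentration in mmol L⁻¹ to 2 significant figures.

130 mmol L⁻¹

Nernst: E = (26.7/1) · ln([out]/[in]), so ln([out]/[in]) = -95.0 × 1 / 26.7 = -3.5581.
[out]/[in] = e^(-3.5581) = 0.02849.
[in] = 3.62 / 0.02849 = 127 mmol L⁻¹.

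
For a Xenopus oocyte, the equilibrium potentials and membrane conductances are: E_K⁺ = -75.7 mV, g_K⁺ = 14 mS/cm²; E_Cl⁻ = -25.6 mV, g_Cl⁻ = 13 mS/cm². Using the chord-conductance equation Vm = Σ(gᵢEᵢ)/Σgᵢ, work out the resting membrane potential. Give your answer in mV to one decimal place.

-51.6 mV

Σ gᵢEᵢ = 14·(-75.7) + 13·(-25.6) = -1392.60
Σ gᵢ = 14 + 13 = 27
Vm = -1392.60 / 27 = -51.58 mV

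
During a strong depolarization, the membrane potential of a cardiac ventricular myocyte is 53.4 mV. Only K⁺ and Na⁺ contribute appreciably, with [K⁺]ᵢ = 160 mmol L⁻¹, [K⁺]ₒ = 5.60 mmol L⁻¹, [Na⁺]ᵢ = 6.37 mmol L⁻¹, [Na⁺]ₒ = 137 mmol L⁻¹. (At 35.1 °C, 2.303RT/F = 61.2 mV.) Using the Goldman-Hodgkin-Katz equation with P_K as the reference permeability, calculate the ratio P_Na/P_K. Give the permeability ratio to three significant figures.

13.3

Let α = P_Na/P_K. GHK: Vm = 61.2·log₁₀[(Kₒ + α·Naₒ)/(Kᵢ + α·Naᵢ)].
10^(Vm/61.2) = 10^(53.4/61.2) = 7.4567
So 7.4567·(Kᵢ + α·Naᵢ) = Kₒ + α·Naₒ → α = (7.4567·160.0 − 5.6) / (137.0 − 7.4567·6.37)
α = (1193 − 5.6) / (137.0 − 47.5) = 1187/89.5 = 13.27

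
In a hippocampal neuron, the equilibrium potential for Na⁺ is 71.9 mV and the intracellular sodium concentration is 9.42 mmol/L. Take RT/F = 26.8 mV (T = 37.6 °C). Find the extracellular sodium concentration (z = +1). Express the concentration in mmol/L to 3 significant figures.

138 mmol/L

Nernst: E = (26.8/1) · ln([out]/[in]), so ln([out]/[in]) = 71.9 × 1 / 26.8 = 2.6828.
[out]/[in] = e^(2.6828) = 14.63.
[out] = 14.63 × 9.42 = 137.8 mmol/L.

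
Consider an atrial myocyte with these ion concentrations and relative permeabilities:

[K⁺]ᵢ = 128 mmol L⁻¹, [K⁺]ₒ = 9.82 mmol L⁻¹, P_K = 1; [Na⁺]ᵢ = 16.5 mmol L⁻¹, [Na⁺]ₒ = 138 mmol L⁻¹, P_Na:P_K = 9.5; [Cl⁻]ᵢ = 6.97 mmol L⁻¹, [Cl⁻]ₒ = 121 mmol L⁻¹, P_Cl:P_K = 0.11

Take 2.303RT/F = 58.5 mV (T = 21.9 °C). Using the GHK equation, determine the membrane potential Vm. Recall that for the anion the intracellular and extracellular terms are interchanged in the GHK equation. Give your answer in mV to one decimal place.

37.8 mV

Vm = 58.5 · log₁₀[(Σ P·[cation]ₒ + Σ P·[anion]ᵢ) / (Σ P·[cation]ᵢ + Σ P·[anion]ₒ)]
Numerator = 1×9.82 + 9.5×138 + 0.11×6.97 = 1322
Denominator = 1×128 + 9.5×16.5 + 0.11×121 = 298.1
Vm = 58.5 · log₁₀(4.434) = 58.5 × (0.6468) = 37.84 mV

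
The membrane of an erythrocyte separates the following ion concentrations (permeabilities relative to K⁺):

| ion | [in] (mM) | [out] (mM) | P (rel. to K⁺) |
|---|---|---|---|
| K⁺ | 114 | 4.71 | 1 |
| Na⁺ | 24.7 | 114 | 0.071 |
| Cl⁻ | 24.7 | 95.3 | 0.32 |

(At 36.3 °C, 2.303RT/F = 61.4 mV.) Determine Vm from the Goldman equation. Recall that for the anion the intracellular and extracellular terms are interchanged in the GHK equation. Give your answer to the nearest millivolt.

Vm = 61.4 · log₁₀[(Σ P·[cation]ₒ + Σ P·[anion]ᵢ) / (Σ P·[cation]ᵢ + Σ P·[anion]ₒ)]
Numerator = 1×4.71 + 0.071×114 + 0.32×24.7 = 20.71
Denominator = 1×114 + 0.071×24.7 + 0.32×95.3 = 146.2
Vm = 61.4 · log₁₀(0.14159) = 61.4 × (-0.8490) = -52.13 mV

-52 mV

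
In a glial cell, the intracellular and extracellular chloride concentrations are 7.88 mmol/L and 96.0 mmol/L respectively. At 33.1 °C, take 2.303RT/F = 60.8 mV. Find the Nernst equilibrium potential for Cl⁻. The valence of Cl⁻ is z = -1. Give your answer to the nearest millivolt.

E = (60.8/z) · log₁₀([Cl⁻]_out/[Cl⁻]_in) with z = -1.
For an anion, dividing by z = -1 reverses the sign.
= (60.8/-1) · log₁₀(96.0/7.88) = -60.80 · log₁₀(12.18)
= -60.80 · (1.0857) = -66.01 mV

-66 mV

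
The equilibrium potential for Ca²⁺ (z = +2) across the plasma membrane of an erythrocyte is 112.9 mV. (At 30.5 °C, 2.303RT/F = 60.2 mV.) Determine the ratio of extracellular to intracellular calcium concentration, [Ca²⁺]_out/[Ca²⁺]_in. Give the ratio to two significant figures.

log₁₀([out]/[in]) = E·z/(60.2) = 112.9 × 2 / 60.2 = 3.7508
[out]/[in] = 10^(3.7508) = 5634

5600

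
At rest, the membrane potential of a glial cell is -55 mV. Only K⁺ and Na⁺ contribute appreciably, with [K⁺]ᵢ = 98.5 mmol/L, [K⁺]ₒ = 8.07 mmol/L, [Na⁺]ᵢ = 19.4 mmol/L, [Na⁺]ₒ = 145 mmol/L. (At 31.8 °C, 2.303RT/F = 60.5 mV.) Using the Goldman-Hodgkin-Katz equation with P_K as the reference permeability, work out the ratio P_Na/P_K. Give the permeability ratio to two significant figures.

0.029

Let α = P_Na/P_K. GHK: Vm = 60.5·log₁₀[(Kₒ + α·Naₒ)/(Kᵢ + α·Naᵢ)].
10^(Vm/60.5) = 10^(-55.0/60.5) = 0.12328
So 0.12328·(Kᵢ + α·Naᵢ) = Kₒ + α·Naₒ → α = (0.12328·98.5 − 8.07) / (145.0 − 0.12328·19.4)
α = (12.14 − 8.07) / (145.0 − 2.392) = 4.074/142.6 = 0.02856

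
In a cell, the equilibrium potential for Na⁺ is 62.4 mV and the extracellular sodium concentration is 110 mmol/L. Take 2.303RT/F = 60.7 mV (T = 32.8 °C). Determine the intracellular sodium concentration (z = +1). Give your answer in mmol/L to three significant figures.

Nernst: E = (60.7/1) · log₁₀([out]/[in]), so log₁₀([out]/[in]) = 62.4 × 1 / 60.7 = 1.0280.
[out]/[in] = 10^(1.0280) = 10.67.
[in] = 110 / 10.67 = 10.31 mmol/L.

10.3 mmol/L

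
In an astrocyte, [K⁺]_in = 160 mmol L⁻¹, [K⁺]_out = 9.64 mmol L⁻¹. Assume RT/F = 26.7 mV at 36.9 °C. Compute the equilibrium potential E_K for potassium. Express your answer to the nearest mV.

E = (26.7/z) · ln([K⁺]_out/[K⁺]_in) with z = +1.
= (26.7/1) · ln(9.64/160) = 26.70 · ln(0.06025)
= 26.70 · (-2.8093) = -75.01 mV

-75 mV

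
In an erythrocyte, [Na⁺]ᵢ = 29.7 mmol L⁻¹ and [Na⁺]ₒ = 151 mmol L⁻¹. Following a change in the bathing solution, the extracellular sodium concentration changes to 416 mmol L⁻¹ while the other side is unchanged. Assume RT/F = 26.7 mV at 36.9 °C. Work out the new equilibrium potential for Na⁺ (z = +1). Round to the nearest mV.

70 mV

After the shift: [Na⁺]_out = 416, [Na⁺]_in = 29.7 mmol L⁻¹.
E_new = (26.7/1)·ln(416/29.7) = 26.70 · (2.6395) = 70.48 mV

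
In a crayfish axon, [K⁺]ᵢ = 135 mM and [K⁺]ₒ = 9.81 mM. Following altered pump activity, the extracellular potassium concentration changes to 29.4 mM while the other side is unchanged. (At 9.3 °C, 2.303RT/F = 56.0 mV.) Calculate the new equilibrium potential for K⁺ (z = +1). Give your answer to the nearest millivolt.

After the shift: [K⁺]_out = 29.4, [K⁺]_in = 135 mM.
E_new = (56.0/1)·log₁₀(29.4/135) = 56.00 · (-0.6620) = -37.07 mV

-37 mV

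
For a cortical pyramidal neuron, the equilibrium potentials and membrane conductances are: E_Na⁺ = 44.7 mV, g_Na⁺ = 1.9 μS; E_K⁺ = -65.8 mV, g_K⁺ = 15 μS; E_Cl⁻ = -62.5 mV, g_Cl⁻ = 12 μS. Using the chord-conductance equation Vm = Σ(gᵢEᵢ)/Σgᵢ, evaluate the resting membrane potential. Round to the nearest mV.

-57 mV

Σ gᵢEᵢ = 1.9·(44.7) + 15·(-65.8) + 12·(-62.5) = -1652.07
Σ gᵢ = 1.9 + 15 + 12 = 28.9
Vm = -1652.07 / 28.9 = -57.17 mV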